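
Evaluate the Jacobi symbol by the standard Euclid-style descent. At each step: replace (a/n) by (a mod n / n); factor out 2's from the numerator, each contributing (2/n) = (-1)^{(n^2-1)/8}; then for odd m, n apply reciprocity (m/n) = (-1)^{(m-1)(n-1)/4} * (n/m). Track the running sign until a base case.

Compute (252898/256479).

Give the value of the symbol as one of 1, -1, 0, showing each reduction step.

252898 = 2^1·126449; (2/256479) = +1 since 256479 mod 8 = 7, so (252898/256479) = (+1)^1·(126449/256479); sign now +1
reciprocity: (126449/256479) = +1·(256479/126449) since 126449 mod 4 = 1, 256479 mod 4 = 3; sign now +1
(256479/126449) = (3581/126449)   [reduce mod 126449]
reciprocity: (3581/126449) = +1·(126449/3581) since 3581 mod 4 = 1, 126449 mod 4 = 1; sign now +1
(126449/3581) = (1114/3581)   [reduce mod 3581]
1114 = 2^1·557; (2/3581) = -1 since 3581 mod 8 = 5, so (1114/3581) = (-1)^1·(557/3581); sign now -1
reciprocity: (557/3581) = +1·(3581/557) since 557 mod 4 = 1, 3581 mod 4 = 1; sign now -1
(3581/557) = (239/557)   [reduce mod 557]
reciprocity: (239/557) = +1·(557/239) since 239 mod 4 = 3, 557 mod 4 = 1; sign now -1
(557/239) = (79/239)   [reduce mod 239]
reciprocity: (79/239) = -1·(239/79) since 79 mod 4 = 3, 239 mod 4 = 3; sign now +1
(239/79) = (2/79)   [reduce mod 79]
2 = 2^1·1; (2/79) = +1 since 79 mod 8 = 7, so (2/79) = (+1)^1·(1/79); sign now +1
(1/79) = 1; final value = sign = +1

1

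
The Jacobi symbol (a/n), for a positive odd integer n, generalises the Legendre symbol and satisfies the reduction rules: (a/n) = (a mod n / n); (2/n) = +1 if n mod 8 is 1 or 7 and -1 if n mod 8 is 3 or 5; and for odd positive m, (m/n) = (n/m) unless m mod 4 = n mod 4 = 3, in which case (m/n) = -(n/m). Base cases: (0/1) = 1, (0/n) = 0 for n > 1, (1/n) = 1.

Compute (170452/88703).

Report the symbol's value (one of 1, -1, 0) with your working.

(170452/88703): 170452 mod 88703 = 81749, so (170452/88703) = (81749/88703)
flip (81749/88703) -> (88703/81749): both odd, 81749 mod 4 = 1, 88703 mod 4 = 3, so the flip contributes +1; sign now +1
(88703/81749): 88703 mod 81749 = 6954, so (88703/81749) = (6954/81749)
factor out 2^1: 6954 = 2^1·3477; with 81749 mod 8 = 5, (2/81749) = -1; sign now -1; continue with (3477/81749)
flip (3477/81749) -> (81749/3477): both odd, 3477 mod 4 = 1, 81749 mod 4 = 1, so the flip contributes +1; sign now -1
(81749/3477): 81749 mod 3477 = 1778, so (81749/3477) = (1778/3477)
factor out 2^1: 1778 = 2^1·889; with 3477 mod 8 = 5, (2/3477) = -1; sign now +1; continue with (889/3477)
flip (889/3477) -> (3477/889): both odd, 889 mod 4 = 1, 3477 mod 4 = 1, so the flip contributes +1; sign now +1
(3477/889): 3477 mod 889 = 810, so (3477/889) = (810/889)
factor out 2^1: 810 = 2^1·405; with 889 mod 8 = 1, (2/889) = +1; sign now +1; continue with (405/889)
flip (405/889) -> (889/405): both odd, 405 mod 4 = 1, 889 mod 4 = 1, so the flip contributes +1; sign now +1
(889/405): 889 mod 405 = 79, so (889/405) = (79/405)
flip (79/405) -> (405/79): both odd, 79 mod 4 = 3, 405 mod 4 = 1, so the flip contributes +1; sign now +1
(405/79): 405 mod 79 = 10, so (405/79) = (10/79)
factor out 2^1: 10 = 2^1·5; with 79 mod 8 = 7, (2/79) = +1; sign now +1; continue with (5/79)
flip (5/79) -> (79/5): both odd, 5 mod 4 = 1, 79 mod 4 = 3, so the flip contributes +1; sign now +1
(79/5): 79 mod 5 = 4, so (79/5) = (4/5)
factor out 2^2: 4 = 2^2·1; with 5 mod 8 = 5, (2/5) = -1; sign now +1; continue with (1/5)
reached (1/5) = 1, so the symbol is +1

1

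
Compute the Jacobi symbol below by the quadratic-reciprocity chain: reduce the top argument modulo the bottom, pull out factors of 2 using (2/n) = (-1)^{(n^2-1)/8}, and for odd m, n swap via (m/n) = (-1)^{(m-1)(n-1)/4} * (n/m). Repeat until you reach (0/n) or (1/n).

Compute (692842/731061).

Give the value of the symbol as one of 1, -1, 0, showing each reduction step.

1

692842 = 2^1·346421; (2/731061) = -1 since 731061 mod 8 = 5, so (692842/731061) = (-1)^1·(346421/731061); sign now -1
reciprocity: (346421/731061) = +1·(731061/346421) since 346421 mod 4 = 1, 731061 mod 4 = 1; sign now -1
(731061/346421) = (38219/346421)   [reduce mod 346421]
reciprocity: (38219/346421) = +1·(346421/38219) since 38219 mod 4 = 3, 346421 mod 4 = 1; sign now -1
(346421/38219) = (2450/38219)   [reduce mod 38219]
2450 = 2^1·1225; (2/38219) = -1 since 38219 mod 8 = 3, so (2450/38219) = (-1)^1·(1225/38219); sign now +1
reciprocity: (1225/38219) = +1·(38219/1225) since 1225 mod 4 = 1, 38219 mod 4 = 3; sign now +1
(38219/1225) = (244/1225)   [reduce mod 1225]
244 = 2^2·61; (2/1225) = +1 since 1225 mod 8 = 1, so (244/1225) = (+1)^2·(61/1225); sign now +1
reciprocity: (61/1225) = +1·(1225/61) since 61 mod 4 = 1, 1225 mod 4 = 1; sign now +1
(1225/61) = (5/61)   [reduce mod 61]
reciprocity: (5/61) = +1·(61/5) since 5 mod 4 = 1, 61 mod 4 = 1; sign now +1
(61/5) = (1/5)   [reduce mod 5]
(1/5) = 1; final value = sign = +1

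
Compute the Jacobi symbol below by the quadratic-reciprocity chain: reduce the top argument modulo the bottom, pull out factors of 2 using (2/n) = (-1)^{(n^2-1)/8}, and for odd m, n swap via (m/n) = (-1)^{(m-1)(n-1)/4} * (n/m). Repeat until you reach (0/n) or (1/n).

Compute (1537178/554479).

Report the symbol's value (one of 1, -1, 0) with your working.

1

(1537178/554479) = (428220/554479)   [reduce mod 554479]
428220 = 2^2·107055; (2/554479) = +1 since 554479 mod 8 = 7, so (428220/554479) = (+1)^2·(107055/554479); sign now +1
reciprocity: (107055/554479) = -1·(554479/107055) since 107055 mod 4 = 3, 554479 mod 4 = 3; sign now -1
(554479/107055) = (19204/107055)   [reduce mod 107055]
19204 = 2^2·4801; (2/107055) = +1 since 107055 mod 8 = 7, so (19204/107055) = (+1)^2·(4801/107055); sign now -1
reciprocity: (4801/107055) = +1·(107055/4801) since 4801 mod 4 = 1, 107055 mod 4 = 3; sign now -1
(107055/4801) = (1433/4801)   [reduce mod 4801]
reciprocity: (1433/4801) = +1·(4801/1433) since 1433 mod 4 = 1, 4801 mod 4 = 1; sign now -1
(4801/1433) = (502/1433)   [reduce mod 1433]
502 = 2^1·251; (2/1433) = +1 since 1433 mod 8 = 1, so (502/1433) = (+1)^1·(251/1433); sign now -1
reciprocity: (251/1433) = +1·(1433/251) since 251 mod 4 = 3, 1433 mod 4 = 1; sign now -1
(1433/251) = (178/251)   [reduce mod 251]
178 = 2^1·89; (2/251) = -1 since 251 mod 8 = 3, so (178/251) = (-1)^1·(89/251); sign now +1
reciprocity: (89/251) = +1·(251/89) since 89 mod 4 = 1, 251 mod 4 = 3; sign now +1
(251/89) = (73/89)   [reduce mod 89]
reciprocity: (73/89) = +1·(89/73) since 73 mod 4 = 1, 89 mod 4 = 1; sign now +1
(89/73) = (16/73)   [reduce mod 73]
16 = 2^4·1; (2/73) = +1 since 73 mod 8 = 1, so (16/73) = (+1)^4·(1/73); sign now +1
(1/73) = 1; final value = sign = +1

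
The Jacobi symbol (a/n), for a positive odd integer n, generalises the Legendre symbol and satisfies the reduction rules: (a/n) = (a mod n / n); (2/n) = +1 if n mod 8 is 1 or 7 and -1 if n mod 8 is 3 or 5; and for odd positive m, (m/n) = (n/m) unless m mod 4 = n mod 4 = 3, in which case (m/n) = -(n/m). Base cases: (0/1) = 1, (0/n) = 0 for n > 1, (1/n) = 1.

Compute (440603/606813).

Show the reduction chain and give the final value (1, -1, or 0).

1

reciprocity: (440603/606813) = +1·(606813/440603) since 440603 mod 4 = 3, 606813 mod 4 = 1; sign now +1
(606813/440603) = (166210/440603)   [reduce mod 440603]
166210 = 2^1·83105; (2/440603) = -1 since 440603 mod 8 = 3, so (166210/440603) = (-1)^1·(83105/440603); sign now -1
reciprocity: (83105/440603) = +1·(440603/83105) since 83105 mod 4 = 1, 440603 mod 4 = 3; sign now -1
(440603/83105) = (25078/83105)   [reduce mod 83105]
25078 = 2^1·12539; (2/83105) = +1 since 83105 mod 8 = 1, so (25078/83105) = (+1)^1·(12539/83105); sign now -1
reciprocity: (12539/83105) = +1·(83105/12539) since 12539 mod 4 = 3, 83105 mod 4 = 1; sign now -1
(83105/12539) = (7871/12539)   [reduce mod 12539]
reciprocity: (7871/12539) = -1·(12539/7871) since 7871 mod 4 = 3, 12539 mod 4 = 3; sign now +1
(12539/7871) = (4668/7871)   [reduce mod 7871]
4668 = 2^2·1167; (2/7871) = +1 since 7871 mod 8 = 7, so (4668/7871) = (+1)^2·(1167/7871); sign now +1
reciprocity: (1167/7871) = -1·(7871/1167) since 1167 mod 4 = 3, 7871 mod 4 = 3; sign now -1
(7871/1167) = (869/1167)   [reduce mod 1167]
reciprocity: (869/1167) = +1·(1167/869) since 869 mod 4 = 1, 1167 mod 4 = 3; sign now -1
(1167/869) = (298/869)   [reduce mod 869]
298 = 2^1·149; (2/869) = -1 since 869 mod 8 = 5, so (298/869) = (-1)^1·(149/869); sign now +1
reciprocity: (149/869) = +1·(869/149) since 149 mod 4 = 1, 869 mod 4 = 1; sign now +1
(869/149) = (124/149)   [reduce mod 149]
124 = 2^2·31; (2/149) = -1 since 149 mod 8 = 5, so (124/149) = (-1)^2·(31/149); sign now +1
reciprocity: (31/149) = +1·(149/31) since 31 mod 4 = 3, 149 mod 4 = 1; sign now +1
(149/31) = (25/31)   [reduce mod 31]
reciprocity: (25/31) = +1·(31/25) since 25 mod 4 = 1, 31 mod 4 = 3; sign now +1
(31/25) = (6/25)   [reduce mod 25]
6 = 2^1·3; (2/25) = +1 since 25 mod 8 = 1, so (6/25) = (+1)^1·(3/25); sign now +1
reciprocity: (3/25) = +1·(25/3) since 3 mod 4 = 3, 25 mod 4 = 1; sign now +1
(25/3) = (1/3)   [reduce mod 3]
(1/3) = 1; final value = sign = +1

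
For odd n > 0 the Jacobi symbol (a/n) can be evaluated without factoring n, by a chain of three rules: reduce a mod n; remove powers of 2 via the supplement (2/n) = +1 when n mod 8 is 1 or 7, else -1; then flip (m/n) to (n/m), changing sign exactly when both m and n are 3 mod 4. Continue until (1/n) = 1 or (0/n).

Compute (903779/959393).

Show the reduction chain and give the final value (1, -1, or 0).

flip (903779/959393) -> (959393/903779): both odd, 903779 mod 4 = 3, 959393 mod 4 = 1, so the flip contributes +1; sign now +1
(959393/903779): 959393 mod 903779 = 55614, so (959393/903779) = (55614/903779)
factor out 2^1: 55614 = 2^1·27807; with 903779 mod 8 = 3, (2/903779) = -1; sign now -1; continue with (27807/903779)
flip (27807/903779) -> (903779/27807): both odd, 27807 mod 4 = 3, 903779 mod 4 = 3, so the flip contributes -1; sign now +1
(903779/27807): 903779 mod 27807 = 13955, so (903779/27807) = (13955/27807)
flip (13955/27807) -> (27807/13955): both odd, 13955 mod 4 = 3, 27807 mod 4 = 3, so the flip contributes -1; sign now -1
(27807/13955): 27807 mod 13955 = 13852, so (27807/13955) = (13852/13955)
factor out 2^2: 13852 = 2^2·3463; with 13955 mod 8 = 3, (2/13955) = -1; sign now -1; continue with (3463/13955)
flip (3463/13955) -> (13955/3463): both odd, 3463 mod 4 = 3, 13955 mod 4 = 3, so the flip contributes -1; sign now +1
(13955/3463): 13955 mod 3463 = 103, so (13955/3463) = (103/3463)
flip (103/3463) -> (3463/103): both odd, 103 mod 4 = 3, 3463 mod 4 = 3, so the flip contributes -1; sign now -1
(3463/103): 3463 mod 103 = 64, so (3463/103) = (64/103)
factor out 2^6: 64 = 2^6·1; with 103 mod 8 = 7, (2/103) = +1; sign now -1; continue with (1/103)
reached (1/103) = 1, so the symbol is -1

-1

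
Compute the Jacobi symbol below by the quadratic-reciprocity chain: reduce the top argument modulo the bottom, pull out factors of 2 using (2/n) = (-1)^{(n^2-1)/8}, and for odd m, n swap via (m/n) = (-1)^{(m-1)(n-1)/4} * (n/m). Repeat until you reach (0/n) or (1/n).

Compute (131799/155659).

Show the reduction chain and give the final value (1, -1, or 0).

reciprocity: (131799/155659) = -1·(155659/131799) since 131799 mod 4 = 3, 155659 mod 4 = 3; sign now -1
(155659/131799) = (23860/131799)   [reduce mod 131799]
23860 = 2^2·5965; (2/131799) = +1 since 131799 mod 8 = 7, so (23860/131799) = (+1)^2·(5965/131799); sign now -1
reciprocity: (5965/131799) = +1·(131799/5965) since 5965 mod 4 = 1, 131799 mod 4 = 3; sign now -1
(131799/5965) = (569/5965)   [reduce mod 5965]
reciprocity: (569/5965) = +1·(5965/569) since 569 mod 4 = 1, 5965 mod 4 = 1; sign now -1
(5965/569) = (275/569)   [reduce mod 569]
reciprocity: (275/569) = +1·(569/275) since 275 mod 4 = 3, 569 mod 4 = 1; sign now -1
(569/275) = (19/275)   [reduce mod 275]
reciprocity: (19/275) = -1·(275/19) since 19 mod 4 = 3, 275 mod 4 = 3; sign now +1
(275/19) = (9/19)   [reduce mod 19]
reciprocity: (9/19) = +1·(19/9) since 9 mod 4 = 1, 19 mod 4 = 3; sign now +1
(19/9) = (1/9)   [reduce mod 9]
(1/9) = 1; final value = sign = +1

1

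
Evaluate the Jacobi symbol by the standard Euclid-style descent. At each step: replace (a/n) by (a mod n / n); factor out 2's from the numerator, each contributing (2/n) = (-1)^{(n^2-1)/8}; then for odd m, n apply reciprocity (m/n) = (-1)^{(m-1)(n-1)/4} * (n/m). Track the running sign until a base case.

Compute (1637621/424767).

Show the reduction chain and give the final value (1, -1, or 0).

(1637621/424767): 1637621 mod 424767 = 363320, so (1637621/424767) = (363320/424767)
factor out 2^3: 363320 = 2^3·45415; with 424767 mod 8 = 7, (2/424767) = +1; sign now +1; continue with (45415/424767)
flip (45415/424767) -> (424767/45415): both odd, 45415 mod 4 = 3, 424767 mod 4 = 3, so the flip contributes -1; sign now -1
(424767/45415): 424767 mod 45415 = 16032, so (424767/45415) = (16032/45415)
factor out 2^5: 16032 = 2^5·501; with 45415 mod 8 = 7, (2/45415) = +1; sign now -1; continue with (501/45415)
flip (501/45415) -> (45415/501): both odd, 501 mod 4 = 1, 45415 mod 4 = 3, so the flip contributes +1; sign now -1
(45415/501): 45415 mod 501 = 325, so (45415/501) = (325/501)
flip (325/501) -> (501/325): both odd, 325 mod 4 = 1, 501 mod 4 = 1, so the flip contributes +1; sign now -1
(501/325): 501 mod 325 = 176, so (501/325) = (176/325)
factor out 2^4: 176 = 2^4·11; with 325 mod 8 = 5, (2/325) = -1; sign now -1; continue with (11/325)
flip (11/325) -> (325/11): both odd, 11 mod 4 = 3, 325 mod 4 = 1, so the flip contributes +1; sign now -1
(325/11): 325 mod 11 = 6, so (325/11) = (6/11)
factor out 2^1: 6 = 2^1·3; with 11 mod 8 = 3, (2/11) = -1; sign now +1; continue with (3/11)
flip (3/11) -> (11/3): both odd, 3 mod 4 = 3, 11 mod 4 = 3, so the flip contributes -1; sign now -1
(11/3): 11 mod 3 = 2, so (11/3) = (2/3)
factor out 2^1: 2 = 2^1·1; with 3 mod 8 = 3, (2/3) = -1; sign now +1; continue with (1/3)
reached (1/3) = 1, so the symbol is +1

1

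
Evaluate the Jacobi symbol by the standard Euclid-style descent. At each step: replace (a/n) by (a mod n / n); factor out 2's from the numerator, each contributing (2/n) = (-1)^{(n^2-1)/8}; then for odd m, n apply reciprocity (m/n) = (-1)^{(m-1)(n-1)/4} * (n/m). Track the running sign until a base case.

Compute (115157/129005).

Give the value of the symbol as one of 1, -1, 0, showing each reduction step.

reciprocity: (115157/129005) = +1·(129005/115157) since 115157 mod 4 = 1, 129005 mod 4 = 1; sign now +1
(129005/115157) = (13848/115157)   [reduce mod 115157]
13848 = 2^3·1731; (2/115157) = -1 since 115157 mod 8 = 5, so (13848/115157) = (-1)^3·(1731/115157); sign now -1
reciprocity: (1731/115157) = +1·(115157/1731) since 1731 mod 4 = 3, 115157 mod 4 = 1; sign now -1
(115157/1731) = (911/1731)   [reduce mod 1731]
reciprocity: (911/1731) = -1·(1731/911) since 911 mod 4 = 3, 1731 mod 4 = 3; sign now +1
(1731/911) = (820/911)   [reduce mod 911]
820 = 2^2·205; (2/911) = +1 since 911 mod 8 = 7, so (820/911) = (+1)^2·(205/911); sign now +1
reciprocity: (205/911) = +1·(911/205) since 205 mod 4 = 1, 911 mod 4 = 3; sign now +1
(911/205) = (91/205)   [reduce mod 205]
reciprocity: (91/205) = +1·(205/91) since 91 mod 4 = 3, 205 mod 4 = 1; sign now +1
(205/91) = (23/91)   [reduce mod 91]
reciprocity: (23/91) = -1·(91/23) since 23 mod 4 = 3, 91 mod 4 = 3; sign now -1
(91/23) = (22/23)   [reduce mod 23]
22 = 2^1·11; (2/23) = +1 since 23 mod 8 = 7, so (22/23) = (+1)^1·(11/23); sign now -1
reciprocity: (11/23) = -1·(23/11) since 11 mod 4 = 3, 23 mod 4 = 3; sign now +1
(23/11) = (1/11)   [reduce mod 11]
(1/11) = 1; final value = sign = +1

1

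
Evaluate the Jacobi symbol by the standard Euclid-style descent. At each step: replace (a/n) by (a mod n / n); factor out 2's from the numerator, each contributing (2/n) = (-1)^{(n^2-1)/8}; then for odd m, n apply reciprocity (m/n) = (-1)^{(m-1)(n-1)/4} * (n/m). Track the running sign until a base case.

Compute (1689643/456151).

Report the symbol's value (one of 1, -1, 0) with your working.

1

(1689643/456151): 1689643 mod 456151 = 321190, so (1689643/456151) = (321190/456151)
factor out 2^1: 321190 = 2^1·160595; with 456151 mod 8 = 7, (2/456151) = +1; sign now +1; continue with (160595/456151)
flip (160595/456151) -> (456151/160595): both odd, 160595 mod 4 = 3, 456151 mod 4 = 3, so the flip contributes -1; sign now -1
(456151/160595): 456151 mod 160595 = 134961, so (456151/160595) = (134961/160595)
flip (134961/160595) -> (160595/134961): both odd, 134961 mod 4 = 1, 160595 mod 4 = 3, so the flip contributes +1; sign now -1
(160595/134961): 160595 mod 134961 = 25634, so (160595/134961) = (25634/134961)
factor out 2^1: 25634 = 2^1·12817; with 134961 mod 8 = 1, (2/134961) = +1; sign now -1; continue with (12817/134961)
flip (12817/134961) -> (134961/12817): both odd, 12817 mod 4 = 1, 134961 mod 4 = 1, so the flip contributes +1; sign now -1
(134961/12817): 134961 mod 12817 = 6791, so (134961/12817) = (6791/12817)
flip (6791/12817) -> (12817/6791): both odd, 6791 mod 4 = 3, 12817 mod 4 = 1, so the flip contributes +1; sign now -1
(12817/6791): 12817 mod 6791 = 6026, so (12817/6791) = (6026/6791)
factor out 2^1: 6026 = 2^1·3013; with 6791 mod 8 = 7, (2/6791) = +1; sign now -1; continue with (3013/6791)
flip (3013/6791) -> (6791/3013): both odd, 3013 mod 4 = 1, 6791 mod 4 = 3, so the flip contributes +1; sign now -1
(6791/3013): 6791 mod 3013 = 765, so (6791/3013) = (765/3013)
flip (765/3013) -> (3013/765): both odd, 765 mod 4 = 1, 3013 mod 4 = 1, so the flip contributes +1; sign now -1
(3013/765): 3013 mod 765 = 718, so (3013/765) = (718/765)
factor out 2^1: 718 = 2^1·359; with 765 mod 8 = 5, (2/765) = -1; sign now +1; continue with (359/765)
flip (359/765) -> (765/359): both odd, 359 mod 4 = 3, 765 mod 4 = 1, so the flip contributes +1; sign now +1
(765/359): 765 mod 359 = 47, so (765/359) = (47/359)
flip (47/359) -> (359/47): both odd, 47 mod 4 = 3, 359 mod 4 = 3, so the flip contributes -1; sign now -1
(359/47): 359 mod 47 = 30, so (359/47) = (30/47)
factor out 2^1: 30 = 2^1·15; with 47 mod 8 = 7, (2/47) = +1; sign now -1; continue with (15/47)
flip (15/47) -> (47/15): both odd, 15 mod 4 = 3, 47 mod 4 = 3, so the flip contributes -1; sign now +1
(47/15): 47 mod 15 = 2, so (47/15) = (2/15)
factor out 2^1: 2 = 2^1·1; with 15 mod 8 = 7, (2/15) = +1; sign now +1; continue with (1/15)
reached (1/15) = 1, so the symbol is +1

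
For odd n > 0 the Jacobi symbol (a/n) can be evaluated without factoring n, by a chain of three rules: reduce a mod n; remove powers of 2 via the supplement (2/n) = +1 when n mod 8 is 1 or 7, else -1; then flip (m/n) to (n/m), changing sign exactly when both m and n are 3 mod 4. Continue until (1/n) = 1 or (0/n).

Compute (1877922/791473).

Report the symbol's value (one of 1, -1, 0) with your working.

(1877922/791473): 1877922 mod 791473 = 294976, so (1877922/791473) = (294976/791473)
factor out 2^6: 294976 = 2^6·4609; with 791473 mod 8 = 1, (2/791473) = +1; sign now +1; continue with (4609/791473)
flip (4609/791473) -> (791473/4609): both odd, 4609 mod 4 = 1, 791473 mod 4 = 1, so the flip contributes +1; sign now +1
(791473/4609): 791473 mod 4609 = 3334, so (791473/4609) = (3334/4609)
factor out 2^1: 3334 = 2^1·1667; with 4609 mod 8 = 1, (2/4609) = +1; sign now +1; continue with (1667/4609)
flip (1667/4609) -> (4609/1667): both odd, 1667 mod 4 = 3, 4609 mod 4 = 1, so the flip contributes +1; sign now +1
(4609/1667): 4609 mod 1667 = 1275, so (4609/1667) = (1275/1667)
flip (1275/1667) -> (1667/1275): both odd, 1275 mod 4 = 3, 1667 mod 4 = 3, so the flip contributes -1; sign now -1
(1667/1275): 1667 mod 1275 = 392, so (1667/1275) = (392/1275)
factor out 2^3: 392 = 2^3·49; with 1275 mod 8 = 3, (2/1275) = -1; sign now +1; continue with (49/1275)
flip (49/1275) -> (1275/49): both odd, 49 mod 4 = 1, 1275 mod 4 = 3, so the flip contributes +1; sign now +1
(1275/49): 1275 mod 49 = 1, so (1275/49) = (1/49)
reached (1/49) = 1, so the symbol is +1

1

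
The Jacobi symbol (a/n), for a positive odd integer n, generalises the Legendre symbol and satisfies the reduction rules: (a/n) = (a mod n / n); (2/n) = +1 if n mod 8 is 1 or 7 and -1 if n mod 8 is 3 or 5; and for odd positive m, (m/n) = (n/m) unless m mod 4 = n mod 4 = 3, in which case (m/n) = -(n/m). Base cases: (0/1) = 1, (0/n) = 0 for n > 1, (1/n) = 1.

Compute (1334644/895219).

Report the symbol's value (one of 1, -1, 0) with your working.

(1334644/895219) = (439425/895219)   [reduce mod 895219]
reciprocity: (439425/895219) = +1·(895219/439425) since 439425 mod 4 = 1, 895219 mod 4 = 3; sign now +1
(895219/439425) = (16369/439425)   [reduce mod 439425]
reciprocity: (16369/439425) = +1·(439425/16369) since 16369 mod 4 = 1, 439425 mod 4 = 1; sign now +1
(439425/16369) = (13831/16369)   [reduce mod 16369]
reciprocity: (13831/16369) = +1·(16369/13831) since 13831 mod 4 = 3, 16369 mod 4 = 1; sign now +1
(16369/13831) = (2538/13831)   [reduce mod 13831]
2538 = 2^1·1269; (2/13831) = +1 since 13831 mod 8 = 7, so (2538/13831) = (+1)^1·(1269/13831); sign now +1
reciprocity: (1269/13831) = +1·(13831/1269) since 1269 mod 4 = 1, 13831 mod 4 = 3; sign now +1
(13831/1269) = (1141/1269)   [reduce mod 1269]
reciprocity: (1141/1269) = +1·(1269/1141) since 1141 mod 4 = 1, 1269 mod 4 = 1; sign now +1
(1269/1141) = (128/1141)   [reduce mod 1141]
128 = 2^7·1; (2/1141) = -1 since 1141 mod 8 = 5, so (128/1141) = (-1)^7·(1/1141); sign now -1
(1/1141) = 1; final value = sign = -1

-1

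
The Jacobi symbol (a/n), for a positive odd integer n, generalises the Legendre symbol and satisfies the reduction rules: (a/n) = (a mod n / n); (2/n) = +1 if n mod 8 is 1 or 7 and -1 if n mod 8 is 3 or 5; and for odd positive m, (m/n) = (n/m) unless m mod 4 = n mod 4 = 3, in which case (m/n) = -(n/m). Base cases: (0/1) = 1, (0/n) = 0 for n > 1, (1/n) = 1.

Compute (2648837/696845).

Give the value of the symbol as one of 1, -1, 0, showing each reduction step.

-1

(2648837/696845) = (558302/696845)   [reduce mod 696845]
558302 = 2^1·279151; (2/696845) = -1 since 696845 mod 8 = 5, so (558302/696845) = (-1)^1·(279151/696845); sign now -1
reciprocity: (279151/696845) = +1·(696845/279151) since 279151 mod 4 = 3, 696845 mod 4 = 1; sign now -1
(696845/279151) = (138543/279151)   [reduce mod 279151]
reciprocity: (138543/279151) = -1·(279151/138543) since 138543 mod 4 = 3, 279151 mod 4 = 3; sign now +1
(279151/138543) = (2065/138543)   [reduce mod 138543]
reciprocity: (2065/138543) = +1·(138543/2065) since 2065 mod 4 = 1, 138543 mod 4 = 3; sign now +1
(138543/2065) = (188/2065)   [reduce mod 2065]
188 = 2^2·47; (2/2065) = +1 since 2065 mod 8 = 1, so (188/2065) = (+1)^2·(47/2065); sign now +1
reciprocity: (47/2065) = +1·(2065/47) since 47 mod 4 = 3, 2065 mod 4 = 1; sign now +1
(2065/47) = (44/47)   [reduce mod 47]
44 = 2^2·11; (2/47) = +1 since 47 mod 8 = 7, so (44/47) = (+1)^2·(11/47); sign now +1
reciprocity: (11/47) = -1·(47/11) since 11 mod 4 = 3, 47 mod 4 = 3; sign now -1
(47/11) = (3/11)   [reduce mod 11]
reciprocity: (3/11) = -1·(11/3) since 3 mod 4 = 3, 11 mod 4 = 3; sign now +1
(11/3) = (2/3)   [reduce mod 3]
2 = 2^1·1; (2/3) = -1 since 3 mod 8 = 3, so (2/3) = (-1)^1·(1/3); sign now -1
(1/3) = 1; final value = sign = -1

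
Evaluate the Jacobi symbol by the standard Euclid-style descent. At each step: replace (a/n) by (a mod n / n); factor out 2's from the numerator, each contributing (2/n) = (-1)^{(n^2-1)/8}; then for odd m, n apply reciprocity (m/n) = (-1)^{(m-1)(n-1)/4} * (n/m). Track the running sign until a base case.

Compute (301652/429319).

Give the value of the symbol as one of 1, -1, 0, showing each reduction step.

-1

301652 = 2^2·75413; (2/429319) = +1 since 429319 mod 8 = 7, so (301652/429319) = (+1)^2·(75413/429319); sign now +1
reciprocity: (75413/429319) = +1·(429319/75413) since 75413 mod 4 = 1, 429319 mod 4 = 3; sign now +1
(429319/75413) = (52254/75413)   [reduce mod 75413]
52254 = 2^1·26127; (2/75413) = -1 since 75413 mod 8 = 5, so (52254/75413) = (-1)^1·(26127/75413); sign now -1
reciprocity: (26127/75413) = +1·(75413/26127) since 26127 mod 4 = 3, 75413 mod 4 = 1; sign now -1
(75413/26127) = (23159/26127)   [reduce mod 26127]
reciprocity: (23159/26127) = -1·(26127/23159) since 23159 mod 4 = 3, 26127 mod 4 = 3; sign now +1
(26127/23159) = (2968/23159)   [reduce mod 23159]
2968 = 2^3·371; (2/23159) = +1 since 23159 mod 8 = 7, so (2968/23159) = (+1)^3·(371/23159); sign now +1
reciprocity: (371/23159) = -1·(23159/371) since 371 mod 4 = 3, 23159 mod 4 = 3; sign now -1
(23159/371) = (157/371)   [reduce mod 371]
reciprocity: (157/371) = +1·(371/157) since 157 mod 4 = 1, 371 mod 4 = 3; sign now -1
(371/157) = (57/157)   [reduce mod 157]
reciprocity: (57/157) = +1·(157/57) since 57 mod 4 = 1, 157 mod 4 = 1; sign now -1
(157/57) = (43/57)   [reduce mod 57]
reciprocity: (43/57) = +1·(57/43) since 43 mod 4 = 3, 57 mod 4 = 1; sign now -1
(57/43) = (14/43)   [reduce mod 43]
14 = 2^1·7; (2/43) = -1 since 43 mod 8 = 3, so (14/43) = (-1)^1·(7/43); sign now +1
reciprocity: (7/43) = -1·(43/7) since 7 mod 4 = 3, 43 mod 4 = 3; sign now -1
(43/7) = (1/7)   [reduce mod 7]
(1/7) = 1; final value = sign = -1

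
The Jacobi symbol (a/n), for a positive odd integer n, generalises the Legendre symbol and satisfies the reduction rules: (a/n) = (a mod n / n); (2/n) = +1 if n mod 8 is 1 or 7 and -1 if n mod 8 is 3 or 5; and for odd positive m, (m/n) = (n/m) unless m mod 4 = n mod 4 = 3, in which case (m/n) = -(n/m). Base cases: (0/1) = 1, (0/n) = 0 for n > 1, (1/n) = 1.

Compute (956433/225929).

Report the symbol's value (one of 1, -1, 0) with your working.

(956433/225929) = (52717/225929)   [reduce mod 225929]
reciprocity: (52717/225929) = +1·(225929/52717) since 52717 mod 4 = 1, 225929 mod 4 = 1; sign now +1
(225929/52717) = (15061/52717)   [reduce mod 52717]
reciprocity: (15061/52717) = +1·(52717/15061) since 15061 mod 4 = 1, 52717 mod 4 = 1; sign now +1
(52717/15061) = (7534/15061)   [reduce mod 15061]
7534 = 2^1·3767; (2/15061) = -1 since 15061 mod 8 = 5, so (7534/15061) = (-1)^1·(3767/15061); sign now -1
reciprocity: (3767/15061) = +1·(15061/3767) since 3767 mod 4 = 3, 15061 mod 4 = 1; sign now -1
(15061/3767) = (3760/3767)   [reduce mod 3767]
3760 = 2^4·235; (2/3767) = +1 since 3767 mod 8 = 7, so (3760/3767) = (+1)^4·(235/3767); sign now -1
reciprocity: (235/3767) = -1·(3767/235) since 235 mod 4 = 3, 3767 mod 4 = 3; sign now +1
(3767/235) = (7/235)   [reduce mod 235]
reciprocity: (7/235) = -1·(235/7) since 7 mod 4 = 3, 235 mod 4 = 3; sign now -1
(235/7) = (4/7)   [reduce mod 7]
4 = 2^2·1; (2/7) = +1 since 7 mod 8 = 7, so (4/7) = (+1)^2·(1/7); sign now -1
(1/7) = 1; final value = sign = -1

-1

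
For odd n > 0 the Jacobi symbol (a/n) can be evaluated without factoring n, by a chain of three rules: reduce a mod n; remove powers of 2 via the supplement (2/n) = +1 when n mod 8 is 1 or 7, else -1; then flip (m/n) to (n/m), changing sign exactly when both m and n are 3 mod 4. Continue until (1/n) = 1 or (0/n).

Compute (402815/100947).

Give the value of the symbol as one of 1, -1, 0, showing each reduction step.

0

(402815/100947) = (99974/100947)   [reduce mod 100947]
99974 = 2^1·49987; (2/100947) = -1 since 100947 mod 8 = 3, so (99974/100947) = (-1)^1·(49987/100947); sign now -1
reciprocity: (49987/100947) = -1·(100947/49987) since 49987 mod 4 = 3, 100947 mod 4 = 3; sign now +1
(100947/49987) = (973/49987)   [reduce mod 49987]
reciprocity: (973/49987) = +1·(49987/973) since 973 mod 4 = 1, 49987 mod 4 = 3; sign now +1
(49987/973) = (364/973)   [reduce mod 973]
364 = 2^2·91; (2/973) = -1 since 973 mod 8 = 5, so (364/973) = (-1)^2·(91/973); sign now +1
reciprocity: (91/973) = +1·(973/91) since 91 mod 4 = 3, 973 mod 4 = 1; sign now +1
(973/91) = (63/91)   [reduce mod 91]
reciprocity: (63/91) = -1·(91/63) since 63 mod 4 = 3, 91 mod 4 = 3; sign now -1
(91/63) = (28/63)   [reduce mod 63]
28 = 2^2·7; (2/63) = +1 since 63 mod 8 = 7, so (28/63) = (+1)^2·(7/63); sign now -1
reciprocity: (7/63) = -1·(63/7) since 7 mod 4 = 3, 63 mod 4 = 3; sign now +1
(63/7) = (0/7)   [reduce mod 7]
(0/7) = 0   [gcd(a, n) > 1]; final value = 0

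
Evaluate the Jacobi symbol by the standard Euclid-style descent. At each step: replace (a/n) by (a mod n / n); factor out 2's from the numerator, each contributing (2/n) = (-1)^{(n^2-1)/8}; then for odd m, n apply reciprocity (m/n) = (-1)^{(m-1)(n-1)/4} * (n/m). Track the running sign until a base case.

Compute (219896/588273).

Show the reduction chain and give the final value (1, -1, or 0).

219896 = 2^3·27487; (2/588273) = +1 since 588273 mod 8 = 1, so (219896/588273) = (+1)^3·(27487/588273); sign now +1
reciprocity: (27487/588273) = +1·(588273/27487) since 27487 mod 4 = 3, 588273 mod 4 = 1; sign now +1
(588273/27487) = (11046/27487)   [reduce mod 27487]
11046 = 2^1·5523; (2/27487) = +1 since 27487 mod 8 = 7, so (11046/27487) = (+1)^1·(5523/27487); sign now +1
reciprocity: (5523/27487) = -1·(27487/5523) since 5523 mod 4 = 3, 27487 mod 4 = 3; sign now -1
(27487/5523) = (5395/5523)   [reduce mod 5523]
reciprocity: (5395/5523) = -1·(5523/5395) since 5395 mod 4 = 3, 5523 mod 4 = 3; sign now +1
(5523/5395) = (128/5395)   [reduce mod 5395]
128 = 2^7·1; (2/5395) = -1 since 5395 mod 8 = 3, so (128/5395) = (-1)^7·(1/5395); sign now -1
(1/5395) = 1; final value = sign = -1

-1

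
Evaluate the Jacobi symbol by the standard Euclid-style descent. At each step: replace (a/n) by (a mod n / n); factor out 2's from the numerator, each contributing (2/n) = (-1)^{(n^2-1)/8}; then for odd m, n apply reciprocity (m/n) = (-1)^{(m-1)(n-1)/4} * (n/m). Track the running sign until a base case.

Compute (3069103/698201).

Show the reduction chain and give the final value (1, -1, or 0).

1

(3069103/698201) = (276299/698201)   [reduce mod 698201]
reciprocity: (276299/698201) = +1·(698201/276299) since 276299 mod 4 = 3, 698201 mod 4 = 1; sign now +1
(698201/276299) = (145603/276299)   [reduce mod 276299]
reciprocity: (145603/276299) = -1·(276299/145603) since 145603 mod 4 = 3, 276299 mod 4 = 3; sign now -1
(276299/145603) = (130696/145603)   [reduce mod 145603]
130696 = 2^3·16337; (2/145603) = -1 since 145603 mod 8 = 3, so (130696/145603) = (-1)^3·(16337/145603); sign now +1
reciprocity: (16337/145603) = +1·(145603/16337) since 16337 mod 4 = 1, 145603 mod 4 = 3; sign now +1
(145603/16337) = (14907/16337)   [reduce mod 16337]
reciprocity: (14907/16337) = +1·(16337/14907) since 14907 mod 4 = 3, 16337 mod 4 = 1; sign now +1
(16337/14907) = (1430/14907)   [reduce mod 14907]
1430 = 2^1·715; (2/14907) = -1 since 14907 mod 8 = 3, so (1430/14907) = (-1)^1·(715/14907); sign now -1
reciprocity: (715/14907) = -1·(14907/715) since 715 mod 4 = 3, 14907 mod 4 = 3; sign now +1
(14907/715) = (607/715)   [reduce mod 715]
reciprocity: (607/715) = -1·(715/607) since 607 mod 4 = 3, 715 mod 4 = 3; sign now -1
(715/607) = (108/607)   [reduce mod 607]
108 = 2^2·27; (2/607) = +1 since 607 mod 8 = 7, so (108/607) = (+1)^2·(27/607); sign now -1
reciprocity: (27/607) = -1·(607/27) since 27 mod 4 = 3, 607 mod 4 = 3; sign now +1
(607/27) = (13/27)   [reduce mod 27]
reciprocity: (13/27) = +1·(27/13) since 13 mod 4 = 1, 27 mod 4 = 3; sign now +1
(27/13) = (1/13)   [reduce mod 13]
(1/13) = 1; final value = sign = +1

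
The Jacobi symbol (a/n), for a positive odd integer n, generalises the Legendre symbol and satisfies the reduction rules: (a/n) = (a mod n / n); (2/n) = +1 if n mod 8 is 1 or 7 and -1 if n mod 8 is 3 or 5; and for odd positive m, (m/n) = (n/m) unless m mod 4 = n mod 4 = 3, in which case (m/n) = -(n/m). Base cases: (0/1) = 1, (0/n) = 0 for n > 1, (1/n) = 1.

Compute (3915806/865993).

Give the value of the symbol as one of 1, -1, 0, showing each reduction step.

-1

(3915806/865993): 3915806 mod 865993 = 451834, so (3915806/865993) = (451834/865993)
factor out 2^1: 451834 = 2^1·225917; with 865993 mod 8 = 1, (2/865993) = +1; sign now +1; continue with (225917/865993)
flip (225917/865993) -> (865993/225917): both odd, 225917 mod 4 = 1, 865993 mod 4 = 1, so the flip contributes +1; sign now +1
(865993/225917): 865993 mod 225917 = 188242, so (865993/225917) = (188242/225917)
factor out 2^1: 188242 = 2^1·94121; with 225917 mod 8 = 5, (2/225917) = -1; sign now -1; continue with (94121/225917)
flip (94121/225917) -> (225917/94121): both odd, 94121 mod 4 = 1, 225917 mod 4 = 1, so the flip contributes +1; sign now -1
(225917/94121): 225917 mod 94121 = 37675, so (225917/94121) = (37675/94121)
flip (37675/94121) -> (94121/37675): both odd, 37675 mod 4 = 3, 94121 mod 4 = 1, so the flip contributes +1; sign now -1
(94121/37675): 94121 mod 37675 = 18771, so (94121/37675) = (18771/37675)
flip (18771/37675) -> (37675/18771): both odd, 18771 mod 4 = 3, 37675 mod 4 = 3, so the flip contributes -1; sign now +1
(37675/18771): 37675 mod 18771 = 133, so (37675/18771) = (133/18771)
flip (133/18771) -> (18771/133): both odd, 133 mod 4 = 1, 18771 mod 4 = 3, so the flip contributes +1; sign now +1
(18771/133): 18771 mod 133 = 18, so (18771/133) = (18/133)
factor out 2^1: 18 = 2^1·9; with 133 mod 8 = 5, (2/133) = -1; sign now -1; continue with (9/133)
flip (9/133) -> (133/9): both odd, 9 mod 4 = 1, 133 mod 4 = 1, so the flip contributes +1; sign now -1
(133/9): 133 mod 9 = 7, so (133/9) = (7/9)
flip (7/9) -> (9/7): both odd, 7 mod 4 = 3, 9 mod 4 = 1, so the flip contributes +1; sign now -1
(9/7): 9 mod 7 = 2, so (9/7) = (2/7)
factor out 2^1: 2 = 2^1·1; with 7 mod 8 = 7, (2/7) = +1; sign now -1; continue with (1/7)
reached (1/7) = 1, so the symbol is -1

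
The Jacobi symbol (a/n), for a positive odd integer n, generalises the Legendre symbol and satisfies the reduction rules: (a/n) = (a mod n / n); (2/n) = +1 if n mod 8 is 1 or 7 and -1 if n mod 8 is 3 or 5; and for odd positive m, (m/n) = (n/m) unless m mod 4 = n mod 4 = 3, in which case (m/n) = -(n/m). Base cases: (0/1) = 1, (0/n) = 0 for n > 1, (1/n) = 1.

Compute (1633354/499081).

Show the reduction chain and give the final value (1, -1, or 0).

(1633354/499081) = (136111/499081)   [reduce mod 499081]
reciprocity: (136111/499081) = +1·(499081/136111) since 136111 mod 4 = 3, 499081 mod 4 = 1; sign now +1
(499081/136111) = (90748/136111)   [reduce mod 136111]
90748 = 2^2·22687; (2/136111) = +1 since 136111 mod 8 = 7, so (90748/136111) = (+1)^2·(22687/136111); sign now +1
reciprocity: (22687/136111) = -1·(136111/22687) since 22687 mod 4 = 3, 136111 mod 4 = 3; sign now -1
(136111/22687) = (22676/22687)   [reduce mod 22687]
22676 = 2^2·5669; (2/22687) = +1 since 22687 mod 8 = 7, so (22676/22687) = (+1)^2·(5669/22687); sign now -1
reciprocity: (5669/22687) = +1·(22687/5669) since 5669 mod 4 = 1, 22687 mod 4 = 3; sign now -1
(22687/5669) = (11/5669)   [reduce mod 5669]
reciprocity: (11/5669) = +1·(5669/11) since 11 mod 4 = 3, 5669 mod 4 = 1; sign now -1
(5669/11) = (4/11)   [reduce mod 11]
4 = 2^2·1; (2/11) = -1 since 11 mod 8 = 3, so (4/11) = (-1)^2·(1/11); sign now -1
(1/11) = 1; final value = sign = -1

-1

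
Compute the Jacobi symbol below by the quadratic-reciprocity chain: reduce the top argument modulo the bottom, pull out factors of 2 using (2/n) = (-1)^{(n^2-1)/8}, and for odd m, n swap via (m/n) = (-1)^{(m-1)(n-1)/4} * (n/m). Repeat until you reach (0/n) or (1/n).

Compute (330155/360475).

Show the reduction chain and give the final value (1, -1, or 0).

flip (330155/360475) -> (360475/330155): both odd, 330155 mod 4 = 3, 360475 mod 4 = 3, so the flip contributes -1; sign now -1
(360475/330155): 360475 mod 330155 = 30320, so (360475/330155) = (30320/330155)
factor out 2^4: 30320 = 2^4·1895; with 330155 mod 8 = 3, (2/330155) = -1; sign now -1; continue with (1895/330155)
flip (1895/330155) -> (330155/1895): both odd, 1895 mod 4 = 3, 330155 mod 4 = 3, so the flip contributes -1; sign now +1
(330155/1895): 330155 mod 1895 = 425, so (330155/1895) = (425/1895)
flip (425/1895) -> (1895/425): both odd, 425 mod 4 = 1, 1895 mod 4 = 3, so the flip contributes +1; sign now +1
(1895/425): 1895 mod 425 = 195, so (1895/425) = (195/425)
flip (195/425) -> (425/195): both odd, 195 mod 4 = 3, 425 mod 4 = 1, so the flip contributes +1; sign now +1
(425/195): 425 mod 195 = 35, so (425/195) = (35/195)
flip (35/195) -> (195/35): both odd, 35 mod 4 = 3, 195 mod 4 = 3, so the flip contributes -1; sign now -1
(195/35): 195 mod 35 = 20, so (195/35) = (20/35)
factor out 2^2: 20 = 2^2·5; with 35 mod 8 = 3, (2/35) = -1; sign now -1; continue with (5/35)
flip (5/35) -> (35/5): both odd, 5 mod 4 = 1, 35 mod 4 = 3, so the flip contributes +1; sign now -1
(35/5): 35 mod 5 = 0, so (35/5) = (0/5)
reached (0/5); gcd(a, n) > 1, so (0/5) = 0 and the symbol is 0

0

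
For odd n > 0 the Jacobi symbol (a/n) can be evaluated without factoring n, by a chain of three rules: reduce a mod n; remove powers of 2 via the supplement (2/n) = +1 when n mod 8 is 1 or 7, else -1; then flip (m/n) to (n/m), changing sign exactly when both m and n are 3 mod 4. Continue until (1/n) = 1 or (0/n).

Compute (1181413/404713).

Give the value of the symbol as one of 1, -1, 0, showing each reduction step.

(1181413/404713) = (371987/404713)   [reduce mod 404713]
reciprocity: (371987/404713) = +1·(404713/371987) since 371987 mod 4 = 3, 404713 mod 4 = 1; sign now +1
(404713/371987) = (32726/371987)   [reduce mod 371987]
32726 = 2^1·16363; (2/371987) = -1 since 371987 mod 8 = 3, so (32726/371987) = (-1)^1·(16363/371987); sign now -1
reciprocity: (16363/371987) = -1·(371987/16363) since 16363 mod 4 = 3, 371987 mod 4 = 3; sign now +1
(371987/16363) = (12001/16363)   [reduce mod 16363]
reciprocity: (12001/16363) = +1·(16363/12001) since 12001 mod 4 = 1, 16363 mod 4 = 3; sign now +1
(16363/12001) = (4362/12001)   [reduce mod 12001]
4362 = 2^1·2181; (2/12001) = +1 since 12001 mod 8 = 1, so (4362/12001) = (+1)^1·(2181/12001); sign now +1
reciprocity: (2181/12001) = +1·(12001/2181) since 2181 mod 4 = 1, 12001 mod 4 = 1; sign now +1
(12001/2181) = (1096/2181)   [reduce mod 2181]
1096 = 2^3·137; (2/2181) = -1 since 2181 mod 8 = 5, so (1096/2181) = (-1)^3·(137/2181); sign now -1
reciprocity: (137/2181) = +1·(2181/137) since 137 mod 4 = 1, 2181 mod 4 = 1; sign now -1
(2181/137) = (126/137)   [reduce mod 137]
126 = 2^1·63; (2/137) = +1 since 137 mod 8 = 1, so (126/137) = (+1)^1·(63/137); sign now -1
reciprocity: (63/137) = +1·(137/63) since 63 mod 4 = 3, 137 mod 4 = 1; sign now -1
(137/63) = (11/63)   [reduce mod 63]
reciprocity: (11/63) = -1·(63/11) since 11 mod 4 = 3, 63 mod 4 = 3; sign now +1
(63/11) = (8/11)   [reduce mod 11]
8 = 2^3·1; (2/11) = -1 since 11 mod 8 = 3, so (8/11) = (-1)^3·(1/11); sign now -1
(1/11) = 1; final value = sign = -1

-1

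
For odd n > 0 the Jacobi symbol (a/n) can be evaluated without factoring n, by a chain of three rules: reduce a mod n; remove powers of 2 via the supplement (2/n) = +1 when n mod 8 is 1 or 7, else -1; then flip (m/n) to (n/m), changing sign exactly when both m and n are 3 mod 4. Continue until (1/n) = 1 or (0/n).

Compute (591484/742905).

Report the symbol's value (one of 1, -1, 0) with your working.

591484 = 2^2·147871; (2/742905) = +1 since 742905 mod 8 = 1, so (591484/742905) = (+1)^2·(147871/742905); sign now +1
reciprocity: (147871/742905) = +1·(742905/147871) since 147871 mod 4 = 3, 742905 mod 4 = 1; sign now +1
(742905/147871) = (3550/147871)   [reduce mod 147871]
3550 = 2^1·1775; (2/147871) = +1 since 147871 mod 8 = 7, so (3550/147871) = (+1)^1·(1775/147871); sign now +1
reciprocity: (1775/147871) = -1·(147871/1775) since 1775 mod 4 = 3, 147871 mod 4 = 3; sign now -1
(147871/1775) = (546/1775)   [reduce mod 1775]
546 = 2^1·273; (2/1775) = +1 since 1775 mod 8 = 7, so (546/1775) = (+1)^1·(273/1775); sign now -1
reciprocity: (273/1775) = +1·(1775/273) since 273 mod 4 = 1, 1775 mod 4 = 3; sign now -1
(1775/273) = (137/273)   [reduce mod 273]
reciprocity: (137/273) = +1·(273/137) since 137 mod 4 = 1, 273 mod 4 = 1; sign now -1
(273/137) = (136/137)   [reduce mod 137]
136 = 2^3·17; (2/137) = +1 since 137 mod 8 = 1, so (136/137) = (+1)^3·(17/137); sign now -1
reciprocity: (17/137) = +1·(137/17) since 17 mod 4 = 1, 137 mod 4 = 1; sign now -1
(137/17) = (1/17)   [reduce mod 17]
(1/17) = 1; final value = sign = -1

-1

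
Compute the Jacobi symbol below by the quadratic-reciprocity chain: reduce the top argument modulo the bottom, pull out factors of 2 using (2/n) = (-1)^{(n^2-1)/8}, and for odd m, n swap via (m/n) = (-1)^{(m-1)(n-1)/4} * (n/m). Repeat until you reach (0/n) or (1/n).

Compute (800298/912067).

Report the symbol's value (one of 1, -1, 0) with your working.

factor out 2^1: 800298 = 2^1·400149; with 912067 mod 8 = 3, (2/912067) = -1; sign now -1; continue with (400149/912067)
flip (400149/912067) -> (912067/400149): both odd, 400149 mod 4 = 1, 912067 mod 4 = 3, so the flip contributes +1; sign now -1
(912067/400149): 912067 mod 400149 = 111769, so (912067/400149) = (111769/400149)
flip (111769/400149) -> (400149/111769): both odd, 111769 mod 4 = 1, 400149 mod 4 = 1, so the flip contributes +1; sign now -1
(400149/111769): 400149 mod 111769 = 64842, so (400149/111769) = (64842/111769)
factor out 2^1: 64842 = 2^1·32421; with 111769 mod 8 = 1, (2/111769) = +1; sign now -1; continue with (32421/111769)
flip (32421/111769) -> (111769/32421): both odd, 32421 mod 4 = 1, 111769 mod 4 = 1, so the flip contributes +1; sign now -1
(111769/32421): 111769 mod 32421 = 14506, so (111769/32421) = (14506/32421)
factor out 2^1: 14506 = 2^1·7253; with 32421 mod 8 = 5, (2/32421) = -1; sign now +1; continue with (7253/32421)
flip (7253/32421) -> (32421/7253): both odd, 7253 mod 4 = 1, 32421 mod 4 = 1, so the flip contributes +1; sign now +1
(32421/7253): 32421 mod 7253 = 3409, so (32421/7253) = (3409/7253)
flip (3409/7253) -> (7253/3409): both odd, 3409 mod 4 = 1, 7253 mod 4 = 1, so the flip contributes +1; sign now +1
(7253/3409): 7253 mod 3409 = 435, so (7253/3409) = (435/3409)
flip (435/3409) -> (3409/435): both odd, 435 mod 4 = 3, 3409 mod 4 = 1, so the flip contributes +1; sign now +1
(3409/435): 3409 mod 435 = 364, so (3409/435) = (364/435)
factor out 2^2: 364 = 2^2·91; with 435 mod 8 = 3, (2/435) = -1; sign now +1; continue with (91/435)
flip (91/435) -> (435/91): both odd, 91 mod 4 = 3, 435 mod 4 = 3, so the flip contributes -1; sign now -1
(435/91): 435 mod 91 = 71, so (435/91) = (71/91)
flip (71/91) -> (91/71): both odd, 71 mod 4 = 3, 91 mod 4 = 3, so the flip contributes -1; sign now +1
(91/71): 91 mod 71 = 20, so (91/71) = (20/71)
factor out 2^2: 20 = 2^2·5; with 71 mod 8 = 7, (2/71) = +1; sign now +1; continue with (5/71)
flip (5/71) -> (71/5): both odd, 5 mod 4 = 1, 71 mod 4 = 3, so the flip contributes +1; sign now +1
(71/5): 71 mod 5 = 1, so (71/5) = (1/5)
reached (1/5) = 1, so the symbol is +1

1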